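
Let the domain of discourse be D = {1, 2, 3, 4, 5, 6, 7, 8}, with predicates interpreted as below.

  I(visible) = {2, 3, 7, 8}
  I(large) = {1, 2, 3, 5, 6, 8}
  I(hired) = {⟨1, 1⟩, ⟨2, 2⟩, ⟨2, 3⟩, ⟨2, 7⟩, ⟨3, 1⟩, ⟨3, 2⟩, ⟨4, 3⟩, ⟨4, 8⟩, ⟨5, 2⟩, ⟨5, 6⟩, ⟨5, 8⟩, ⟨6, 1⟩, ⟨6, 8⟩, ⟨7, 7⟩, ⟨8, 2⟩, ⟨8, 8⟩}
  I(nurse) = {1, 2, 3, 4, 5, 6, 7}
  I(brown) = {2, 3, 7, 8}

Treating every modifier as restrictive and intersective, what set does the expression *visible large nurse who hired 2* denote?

{2, 3}

⟦who hired 2⟧ = {x : ⟨x, 2⟩ ∈ ⟦hired⟧} = {2, 3, 5, 8}
⟦nurse⟧ = {1, 2, 3, 4, 5, 6, 7}
… ∩ ⟦who hired 2⟧ = {1, 2, 3, 4, 5, 6, 7} ∩ {2, 3, 5, 8} = {2, 3, 5}
… ∩ ⟦visible⟧ = {2, 3, 5} ∩ {2, 3, 7, 8} = {2, 3}
… ∩ ⟦large⟧ = {2, 3} ∩ {1, 2, 3, 5, 6, 8} = {2, 3}
So ⟦visible large nurse who hired 2⟧ = {2, 3}.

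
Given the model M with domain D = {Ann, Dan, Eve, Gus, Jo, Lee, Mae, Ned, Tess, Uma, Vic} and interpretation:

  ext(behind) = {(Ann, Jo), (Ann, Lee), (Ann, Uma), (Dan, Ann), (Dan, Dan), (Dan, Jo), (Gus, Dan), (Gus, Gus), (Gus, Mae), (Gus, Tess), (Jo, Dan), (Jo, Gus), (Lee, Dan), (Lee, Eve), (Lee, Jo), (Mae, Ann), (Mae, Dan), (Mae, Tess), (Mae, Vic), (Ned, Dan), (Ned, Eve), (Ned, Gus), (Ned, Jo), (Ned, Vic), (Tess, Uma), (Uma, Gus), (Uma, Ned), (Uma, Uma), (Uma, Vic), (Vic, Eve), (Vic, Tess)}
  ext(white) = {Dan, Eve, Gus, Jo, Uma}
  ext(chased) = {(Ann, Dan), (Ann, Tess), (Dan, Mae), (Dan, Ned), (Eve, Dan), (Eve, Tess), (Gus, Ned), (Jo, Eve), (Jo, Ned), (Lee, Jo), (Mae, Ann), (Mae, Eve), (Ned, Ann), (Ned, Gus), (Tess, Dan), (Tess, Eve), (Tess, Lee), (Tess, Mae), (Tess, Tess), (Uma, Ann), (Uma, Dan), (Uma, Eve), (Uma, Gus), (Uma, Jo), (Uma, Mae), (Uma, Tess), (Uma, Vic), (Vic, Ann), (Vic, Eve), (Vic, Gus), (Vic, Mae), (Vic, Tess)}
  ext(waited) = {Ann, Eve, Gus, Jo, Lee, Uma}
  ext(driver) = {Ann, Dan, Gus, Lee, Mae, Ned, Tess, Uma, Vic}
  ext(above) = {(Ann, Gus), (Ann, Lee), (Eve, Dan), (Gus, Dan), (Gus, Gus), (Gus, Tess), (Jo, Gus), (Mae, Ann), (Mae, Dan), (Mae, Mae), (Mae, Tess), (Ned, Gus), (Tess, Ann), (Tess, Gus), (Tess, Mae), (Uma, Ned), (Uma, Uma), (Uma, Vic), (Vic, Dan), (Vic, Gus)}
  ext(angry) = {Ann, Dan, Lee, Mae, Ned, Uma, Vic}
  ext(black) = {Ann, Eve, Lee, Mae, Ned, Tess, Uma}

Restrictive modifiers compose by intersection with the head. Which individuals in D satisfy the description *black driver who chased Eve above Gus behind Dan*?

{}

⟦who chased Eve⟧ = {x : ⟨x, Eve⟩ ∈ ⟦chased⟧} = {Jo, Mae, Tess, Uma, Vic}
⟦above Gus⟧ = {x : ⟨x, Gus⟩ ∈ ⟦above⟧} = {Ann, Gus, Jo, Ned, Tess, Vic}
⟦behind Dan⟧ = {x : ⟨x, Dan⟩ ∈ ⟦behind⟧} = {Dan, Gus, Jo, Lee, Mae, Ned}
⟦driver⟧ = {Ann, Dan, Gus, Lee, Mae, Ned, Tess, Uma, Vic}
… ∩ ⟦who chased Eve⟧ = {Ann, Dan, Gus, Lee, Mae, Ned, Tess, Uma, Vic} ∩ {Jo, Mae, Tess, Uma, Vic} = {Mae, Tess, Uma, Vic}
… ∩ ⟦above Gus⟧ = {Mae, Tess, Uma, Vic} ∩ {Ann, Gus, Jo, Ned, Tess, Vic} = {Tess, Vic}
… ∩ ⟦behind Dan⟧ = {Tess, Vic} ∩ {Dan, Gus, Jo, Lee, Mae, Ned} = ∅
… ∩ ⟦black⟧ = ∅ ∩ {Ann, Eve, Lee, Mae, Ned, Tess, Uma} = ∅
So ⟦black driver who chased Eve above Gus behind Dan⟧ = {}.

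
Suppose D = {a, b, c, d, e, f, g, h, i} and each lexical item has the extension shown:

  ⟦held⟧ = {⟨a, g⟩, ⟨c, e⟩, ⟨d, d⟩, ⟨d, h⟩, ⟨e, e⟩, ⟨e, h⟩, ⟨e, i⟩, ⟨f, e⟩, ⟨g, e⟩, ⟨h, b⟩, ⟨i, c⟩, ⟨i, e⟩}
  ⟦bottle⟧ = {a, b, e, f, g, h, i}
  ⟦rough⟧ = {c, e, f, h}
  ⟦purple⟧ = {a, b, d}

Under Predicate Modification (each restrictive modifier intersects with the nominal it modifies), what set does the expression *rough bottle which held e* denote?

{e, f}

⟦which held e⟧ = {x : ⟨x, e⟩ ∈ ⟦held⟧} = {c, e, f, g, i}
⟦bottle⟧ = {a, b, e, f, g, h, i}
… ∩ ⟦which held e⟧ = {a, b, e, f, g, h, i} ∩ {c, e, f, g, i} = {e, f, g, i}
… ∩ ⟦rough⟧ = {e, f, g, i} ∩ {c, e, f, h} = {e, f}
So ⟦rough bottle which held e⟧ = {e, f}.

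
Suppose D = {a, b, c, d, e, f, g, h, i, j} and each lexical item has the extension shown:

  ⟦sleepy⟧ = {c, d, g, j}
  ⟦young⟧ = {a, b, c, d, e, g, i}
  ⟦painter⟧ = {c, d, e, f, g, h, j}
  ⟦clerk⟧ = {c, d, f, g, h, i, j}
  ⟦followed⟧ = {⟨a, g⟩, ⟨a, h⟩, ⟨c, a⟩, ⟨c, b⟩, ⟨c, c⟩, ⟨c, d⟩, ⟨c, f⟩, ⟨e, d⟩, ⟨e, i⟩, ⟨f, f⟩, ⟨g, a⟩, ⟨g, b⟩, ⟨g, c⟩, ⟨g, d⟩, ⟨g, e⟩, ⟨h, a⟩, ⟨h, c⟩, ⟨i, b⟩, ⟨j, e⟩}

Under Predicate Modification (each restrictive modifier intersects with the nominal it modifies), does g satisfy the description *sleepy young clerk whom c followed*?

⟦whom c followed⟧ = {x : ⟨c, x⟩ ∈ ⟦followed⟧} = {a, b, c, d, f}
⟦clerk⟧ = {c, d, f, g, h, i, j}
… ∩ ⟦whom c followed⟧ = {c, d, f, g, h, i, j} ∩ {a, b, c, d, f} = {c, d, f}
… ∩ ⟦sleepy⟧ = {c, d, f} ∩ {c, d, g, j} = {c, d}
… ∩ ⟦young⟧ = {c, d} ∩ {a, b, c, d, e, g, i} = {c, d}
⟦sleepy young clerk whom c followed⟧ = {c, d}; g ∉ this set.

no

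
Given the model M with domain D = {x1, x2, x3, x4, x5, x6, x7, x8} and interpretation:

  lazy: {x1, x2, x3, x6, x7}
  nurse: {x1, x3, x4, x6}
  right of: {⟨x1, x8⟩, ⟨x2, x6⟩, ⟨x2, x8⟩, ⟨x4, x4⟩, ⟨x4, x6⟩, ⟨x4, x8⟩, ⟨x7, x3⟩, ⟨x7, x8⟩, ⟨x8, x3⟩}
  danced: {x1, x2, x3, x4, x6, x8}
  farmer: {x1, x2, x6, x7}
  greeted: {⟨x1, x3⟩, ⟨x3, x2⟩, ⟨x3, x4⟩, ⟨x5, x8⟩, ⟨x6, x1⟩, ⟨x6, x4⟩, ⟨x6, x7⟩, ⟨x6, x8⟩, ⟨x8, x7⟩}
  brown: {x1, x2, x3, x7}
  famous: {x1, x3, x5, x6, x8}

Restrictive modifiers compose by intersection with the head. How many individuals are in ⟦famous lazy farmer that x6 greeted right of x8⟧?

1

⟦that x6 greeted⟧ = {x : ⟨x6, x⟩ ∈ ⟦greeted⟧} = {x1, x4, x7, x8}
⟦right of x8⟧ = {x : ⟨x, x8⟩ ∈ ⟦right of⟧} = {x1, x2, x4, x7}
⟦farmer⟧ = {x1, x2, x6, x7}
… ∩ ⟦that x6 greeted⟧ = {x1, x2, x6, x7} ∩ {x1, x4, x7, x8} = {x1, x7}
… ∩ ⟦right of x8⟧ = {x1, x7} ∩ {x1, x2, x4, x7} = {x1, x7}
… ∩ ⟦famous⟧ = {x1, x7} ∩ {x1, x3, x5, x6, x8} = {x1}
… ∩ ⟦lazy⟧ = {x1} ∩ {x1, x2, x3, x6, x7} = {x1}
⟦famous lazy farmer that x6 greeted right of x8⟧ = {x1}, so the cardinality is 1.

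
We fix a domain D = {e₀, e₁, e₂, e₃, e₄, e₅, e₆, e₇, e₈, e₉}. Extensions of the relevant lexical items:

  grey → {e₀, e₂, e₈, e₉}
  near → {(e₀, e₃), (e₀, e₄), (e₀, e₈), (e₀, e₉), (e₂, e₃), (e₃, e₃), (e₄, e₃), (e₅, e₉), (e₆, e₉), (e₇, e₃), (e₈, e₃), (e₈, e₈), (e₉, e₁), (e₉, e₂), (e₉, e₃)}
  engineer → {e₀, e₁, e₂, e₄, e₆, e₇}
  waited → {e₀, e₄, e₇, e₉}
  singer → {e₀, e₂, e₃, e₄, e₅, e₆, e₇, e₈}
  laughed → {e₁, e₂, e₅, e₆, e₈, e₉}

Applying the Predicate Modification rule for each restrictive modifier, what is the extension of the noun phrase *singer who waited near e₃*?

{e₀, e₄, e₇}

⟦who waited⟧ = ⟦waited⟧ = {e₀, e₄, e₇, e₉}
⟦near e₃⟧ = {x : ⟨x, e₃⟩ ∈ ⟦near⟧} = {e₀, e₂, e₃, e₄, e₇, e₈, e₉}
⟦singer⟧ = {e₀, e₂, e₃, e₄, e₅, e₆, e₇, e₈}
… ∩ ⟦who waited⟧ = {e₀, e₂, e₃, e₄, e₅, e₆, e₇, e₈} ∩ {e₀, e₄, e₇, e₉} = {e₀, e₄, e₇}
… ∩ ⟦near e₃⟧ = {e₀, e₄, e₇} ∩ {e₀, e₂, e₃, e₄, e₇, e₈, e₉} = {e₀, e₄, e₇}
So ⟦singer who waited near e₃⟧ = {e₀, e₄, e₇}.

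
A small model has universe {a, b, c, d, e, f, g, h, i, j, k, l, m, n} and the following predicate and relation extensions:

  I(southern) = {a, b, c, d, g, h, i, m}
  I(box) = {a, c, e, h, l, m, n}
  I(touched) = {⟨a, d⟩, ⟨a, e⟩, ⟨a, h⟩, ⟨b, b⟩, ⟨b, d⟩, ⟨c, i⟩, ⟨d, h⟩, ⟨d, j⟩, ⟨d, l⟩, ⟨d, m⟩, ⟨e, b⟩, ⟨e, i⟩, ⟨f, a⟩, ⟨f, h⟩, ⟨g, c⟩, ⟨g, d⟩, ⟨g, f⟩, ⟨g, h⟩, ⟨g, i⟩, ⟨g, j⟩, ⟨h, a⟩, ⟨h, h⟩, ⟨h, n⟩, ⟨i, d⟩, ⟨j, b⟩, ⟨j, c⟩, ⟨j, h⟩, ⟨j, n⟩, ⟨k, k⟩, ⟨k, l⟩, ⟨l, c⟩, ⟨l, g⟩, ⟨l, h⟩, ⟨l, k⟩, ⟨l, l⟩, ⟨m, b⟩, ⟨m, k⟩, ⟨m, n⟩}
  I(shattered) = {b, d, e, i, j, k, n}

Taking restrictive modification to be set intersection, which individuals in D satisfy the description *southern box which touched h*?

{a, h}

⟦which touched h⟧ = {x : ⟨x, h⟩ ∈ ⟦touched⟧} = {a, d, f, g, h, j, l}
⟦box⟧ = {a, c, e, h, l, m, n}
… ∩ ⟦which touched h⟧ = {a, c, e, h, l, m, n} ∩ {a, d, f, g, h, j, l} = {a, h, l}
… ∩ ⟦southern⟧ = {a, h, l} ∩ {a, b, c, d, g, h, i, m} = {a, h}
So ⟦southern box which touched h⟧ = {a, h}.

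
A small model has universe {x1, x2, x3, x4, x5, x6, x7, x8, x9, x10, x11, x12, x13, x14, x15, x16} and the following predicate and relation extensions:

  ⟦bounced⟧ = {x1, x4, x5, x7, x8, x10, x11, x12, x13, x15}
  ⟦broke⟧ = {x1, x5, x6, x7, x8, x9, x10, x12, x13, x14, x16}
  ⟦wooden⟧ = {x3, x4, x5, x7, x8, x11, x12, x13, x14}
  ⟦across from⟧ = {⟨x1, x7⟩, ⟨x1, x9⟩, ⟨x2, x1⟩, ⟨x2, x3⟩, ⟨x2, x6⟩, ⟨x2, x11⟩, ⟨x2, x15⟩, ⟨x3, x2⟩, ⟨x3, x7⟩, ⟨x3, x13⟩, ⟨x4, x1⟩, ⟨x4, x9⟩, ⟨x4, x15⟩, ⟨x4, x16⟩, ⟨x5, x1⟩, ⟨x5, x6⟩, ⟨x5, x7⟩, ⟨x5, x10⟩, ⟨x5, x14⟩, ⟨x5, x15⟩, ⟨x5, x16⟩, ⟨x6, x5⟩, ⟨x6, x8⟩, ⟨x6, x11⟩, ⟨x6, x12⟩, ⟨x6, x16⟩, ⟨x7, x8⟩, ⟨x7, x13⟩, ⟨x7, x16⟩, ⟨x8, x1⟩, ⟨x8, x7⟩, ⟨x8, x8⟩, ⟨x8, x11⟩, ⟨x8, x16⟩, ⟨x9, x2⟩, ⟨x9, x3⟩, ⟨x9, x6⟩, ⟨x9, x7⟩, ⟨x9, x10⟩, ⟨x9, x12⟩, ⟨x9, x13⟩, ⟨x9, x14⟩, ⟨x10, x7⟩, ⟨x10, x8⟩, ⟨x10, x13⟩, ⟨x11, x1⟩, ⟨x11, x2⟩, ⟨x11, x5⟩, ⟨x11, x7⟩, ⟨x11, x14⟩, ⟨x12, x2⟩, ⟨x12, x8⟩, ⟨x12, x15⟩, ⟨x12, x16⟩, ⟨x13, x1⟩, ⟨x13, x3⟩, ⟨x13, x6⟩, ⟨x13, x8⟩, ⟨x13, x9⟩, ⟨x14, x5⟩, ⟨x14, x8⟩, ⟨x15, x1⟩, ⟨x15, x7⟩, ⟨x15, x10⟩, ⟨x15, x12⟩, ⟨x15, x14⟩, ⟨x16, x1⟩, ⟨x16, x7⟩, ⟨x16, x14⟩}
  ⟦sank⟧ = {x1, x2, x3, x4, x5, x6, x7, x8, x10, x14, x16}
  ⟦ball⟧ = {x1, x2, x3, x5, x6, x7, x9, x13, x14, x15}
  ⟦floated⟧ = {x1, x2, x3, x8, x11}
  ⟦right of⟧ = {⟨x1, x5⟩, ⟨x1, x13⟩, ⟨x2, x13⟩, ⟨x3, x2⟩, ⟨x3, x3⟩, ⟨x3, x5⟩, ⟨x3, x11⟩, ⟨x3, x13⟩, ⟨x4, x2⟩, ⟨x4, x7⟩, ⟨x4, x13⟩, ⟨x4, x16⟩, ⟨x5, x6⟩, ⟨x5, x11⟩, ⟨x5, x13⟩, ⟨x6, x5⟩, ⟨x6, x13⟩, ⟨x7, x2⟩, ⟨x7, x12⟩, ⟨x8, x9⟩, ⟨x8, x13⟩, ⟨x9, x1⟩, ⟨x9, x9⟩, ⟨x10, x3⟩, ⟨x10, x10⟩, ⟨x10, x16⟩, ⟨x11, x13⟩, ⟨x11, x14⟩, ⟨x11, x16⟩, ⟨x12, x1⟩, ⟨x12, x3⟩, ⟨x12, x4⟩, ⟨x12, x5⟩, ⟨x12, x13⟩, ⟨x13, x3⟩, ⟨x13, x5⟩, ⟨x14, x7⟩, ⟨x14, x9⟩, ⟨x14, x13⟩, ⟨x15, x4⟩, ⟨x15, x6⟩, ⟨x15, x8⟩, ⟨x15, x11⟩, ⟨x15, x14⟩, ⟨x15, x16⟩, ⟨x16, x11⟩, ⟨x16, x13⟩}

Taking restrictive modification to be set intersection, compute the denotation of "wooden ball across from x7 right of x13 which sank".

⟦across from x7⟧ = {x : ⟨x, x7⟩ ∈ ⟦across from⟧} = {x1, x3, x5, x8, x9, x10, x11, x15, x16}
⟦right of x13⟧ = {x : ⟨x, x13⟩ ∈ ⟦right of⟧} = {x1, x2, x3, x4, x5, x6, x8, x11, x12, x14, x16}
⟦which sank⟧ = ⟦sank⟧ = {x1, x2, x3, x4, x5, x6, x7, x8, x10, x14, x16}
⟦ball⟧ = {x1, x2, x3, x5, x6, x7, x9, x13, x14, x15}
… ∩ ⟦across from x7⟧ = {x1, x2, x3, x5, x6, x7, x9, x13, x14, x15} ∩ {x1, x3, x5, x8, x9, x10, x11, x15, x16} = {x1, x3, x5, x9, x15}
… ∩ ⟦right of x13⟧ = {x1, x3, x5, x9, x15} ∩ {x1, x2, x3, x4, x5, x6, x8, x11, x12, x14, x16} = {x1, x3, x5}
… ∩ ⟦which sank⟧ = {x1, x3, x5} ∩ {x1, x2, x3, x4, x5, x6, x7, x8, x10, x14, x16} = {x1, x3, x5}
… ∩ ⟦wooden⟧ = {x1, x3, x5} ∩ {x3, x4, x5, x7, x8, x11, x12, x13, x14} = {x3, x5}
So ⟦wooden ball across from x7 right of x13 which sank⟧ = {x3, x5}.

{x3, x5}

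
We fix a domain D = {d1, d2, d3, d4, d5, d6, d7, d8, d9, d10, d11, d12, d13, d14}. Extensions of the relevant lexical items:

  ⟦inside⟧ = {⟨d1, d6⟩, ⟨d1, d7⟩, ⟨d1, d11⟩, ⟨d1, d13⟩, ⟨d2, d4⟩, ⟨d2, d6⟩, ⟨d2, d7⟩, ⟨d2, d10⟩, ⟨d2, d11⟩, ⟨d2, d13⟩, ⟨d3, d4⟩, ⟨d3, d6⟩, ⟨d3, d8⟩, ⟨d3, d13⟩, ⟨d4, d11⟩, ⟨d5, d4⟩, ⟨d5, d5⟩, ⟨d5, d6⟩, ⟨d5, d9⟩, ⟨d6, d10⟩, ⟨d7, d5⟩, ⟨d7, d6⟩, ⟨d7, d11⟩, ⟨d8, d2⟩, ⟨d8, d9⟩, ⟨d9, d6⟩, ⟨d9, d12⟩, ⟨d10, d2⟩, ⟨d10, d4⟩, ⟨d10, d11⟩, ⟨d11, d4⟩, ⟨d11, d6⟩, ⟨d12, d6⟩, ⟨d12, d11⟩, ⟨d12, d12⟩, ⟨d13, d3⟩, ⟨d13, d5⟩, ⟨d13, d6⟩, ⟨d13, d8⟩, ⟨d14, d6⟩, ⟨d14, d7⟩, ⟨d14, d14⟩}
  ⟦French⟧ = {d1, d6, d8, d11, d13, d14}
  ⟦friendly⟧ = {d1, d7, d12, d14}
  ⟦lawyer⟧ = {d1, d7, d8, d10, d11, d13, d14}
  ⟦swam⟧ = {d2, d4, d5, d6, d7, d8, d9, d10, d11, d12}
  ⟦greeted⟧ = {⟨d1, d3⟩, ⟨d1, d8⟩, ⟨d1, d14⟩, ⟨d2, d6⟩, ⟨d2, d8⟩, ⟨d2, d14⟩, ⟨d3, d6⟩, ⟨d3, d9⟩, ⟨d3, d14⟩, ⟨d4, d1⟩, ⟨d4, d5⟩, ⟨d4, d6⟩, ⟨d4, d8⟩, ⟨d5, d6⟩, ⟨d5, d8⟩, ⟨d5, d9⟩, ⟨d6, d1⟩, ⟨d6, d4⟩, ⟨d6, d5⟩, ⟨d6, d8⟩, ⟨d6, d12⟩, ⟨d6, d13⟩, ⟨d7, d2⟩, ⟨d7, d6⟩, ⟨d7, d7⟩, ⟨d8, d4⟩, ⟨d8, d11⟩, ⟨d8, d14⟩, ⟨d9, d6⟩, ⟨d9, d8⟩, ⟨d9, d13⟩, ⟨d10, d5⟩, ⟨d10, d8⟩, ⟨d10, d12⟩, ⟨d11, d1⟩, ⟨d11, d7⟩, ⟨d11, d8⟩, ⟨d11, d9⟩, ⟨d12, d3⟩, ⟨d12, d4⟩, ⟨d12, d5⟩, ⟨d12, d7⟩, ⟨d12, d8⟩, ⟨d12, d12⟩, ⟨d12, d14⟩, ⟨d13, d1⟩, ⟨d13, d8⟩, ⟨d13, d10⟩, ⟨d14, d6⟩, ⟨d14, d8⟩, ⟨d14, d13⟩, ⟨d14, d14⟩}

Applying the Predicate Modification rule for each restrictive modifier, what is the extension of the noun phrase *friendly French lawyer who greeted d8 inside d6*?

⟦who greeted d8⟧ = {x : ⟨x, d8⟩ ∈ ⟦greeted⟧} = {d1, d2, d4, d5, d6, d9, d10, d11, d12, d13, d14}
⟦inside d6⟧ = {x : ⟨x, d6⟩ ∈ ⟦inside⟧} = {d1, d2, d3, d5, d7, d9, d11, d12, d13, d14}
⟦lawyer⟧ = {d1, d7, d8, d10, d11, d13, d14}
… ∩ ⟦who greeted d8⟧ = {d1, d7, d8, d10, d11, d13, d14} ∩ {d1, d2, d4, d5, d6, d9, d10, d11, d12, d13, d14} = {d1, d10, d11, d13, d14}
… ∩ ⟦inside d6⟧ = {d1, d10, d11, d13, d14} ∩ {d1, d2, d3, d5, d7, d9, d11, d12, d13, d14} = {d1, d11, d13, d14}
… ∩ ⟦friendly⟧ = {d1, d11, d13, d14} ∩ {d1, d7, d12, d14} = {d1, d14}
… ∩ ⟦French⟧ = {d1, d14} ∩ {d1, d6, d8, d11, d13, d14} = {d1, d14}
So ⟦friendly French lawyer who greeted d8 inside d6⟧ = {d1, d14}.

{d1, d14}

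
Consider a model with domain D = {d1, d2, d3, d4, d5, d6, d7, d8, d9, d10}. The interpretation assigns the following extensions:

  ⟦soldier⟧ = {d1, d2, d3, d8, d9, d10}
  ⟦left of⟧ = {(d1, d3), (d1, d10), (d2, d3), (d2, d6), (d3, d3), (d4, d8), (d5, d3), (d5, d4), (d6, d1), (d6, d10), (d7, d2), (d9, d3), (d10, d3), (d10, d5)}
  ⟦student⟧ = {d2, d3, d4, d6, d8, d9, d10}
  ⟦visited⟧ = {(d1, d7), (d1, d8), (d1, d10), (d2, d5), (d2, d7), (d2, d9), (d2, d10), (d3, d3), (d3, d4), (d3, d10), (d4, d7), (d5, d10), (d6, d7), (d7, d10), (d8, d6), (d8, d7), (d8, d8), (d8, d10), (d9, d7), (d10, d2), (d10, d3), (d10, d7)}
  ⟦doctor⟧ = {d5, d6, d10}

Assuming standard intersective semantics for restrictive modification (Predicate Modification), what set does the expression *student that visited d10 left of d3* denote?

{d2, d3}

⟦that visited d10⟧ = {x : ⟨x, d10⟩ ∈ ⟦visited⟧} = {d1, d2, d3, d5, d7, d8}
⟦left of d3⟧ = {x : ⟨x, d3⟩ ∈ ⟦left of⟧} = {d1, d2, d3, d5, d9, d10}
⟦student⟧ = {d2, d3, d4, d6, d8, d9, d10}
… ∩ ⟦that visited d10⟧ = {d2, d3, d4, d6, d8, d9, d10} ∩ {d1, d2, d3, d5, d7, d8} = {d2, d3, d8}
… ∩ ⟦left of d3⟧ = {d2, d3, d8} ∩ {d1, d2, d3, d5, d9, d10} = {d2, d3}
So ⟦student that visited d10 left of d3⟧ = {d2, d3}.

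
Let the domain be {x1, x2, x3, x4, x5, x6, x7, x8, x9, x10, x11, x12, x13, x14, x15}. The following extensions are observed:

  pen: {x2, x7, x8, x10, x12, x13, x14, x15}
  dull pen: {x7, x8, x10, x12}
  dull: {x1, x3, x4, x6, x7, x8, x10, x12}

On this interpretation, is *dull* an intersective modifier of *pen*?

⟦dull⟧ ∩ ⟦pen⟧ = {x1, x3, x4, x6, x7, x8, x10, x12} ∩ {x2, x7, x8, x10, x12, x13, x14, x15} = {x7, x8, x10, x12}
Observed ⟦dull pen⟧ = {x7, x8, x10, x12}.
These coincide, so the modifier is intersective here.

yes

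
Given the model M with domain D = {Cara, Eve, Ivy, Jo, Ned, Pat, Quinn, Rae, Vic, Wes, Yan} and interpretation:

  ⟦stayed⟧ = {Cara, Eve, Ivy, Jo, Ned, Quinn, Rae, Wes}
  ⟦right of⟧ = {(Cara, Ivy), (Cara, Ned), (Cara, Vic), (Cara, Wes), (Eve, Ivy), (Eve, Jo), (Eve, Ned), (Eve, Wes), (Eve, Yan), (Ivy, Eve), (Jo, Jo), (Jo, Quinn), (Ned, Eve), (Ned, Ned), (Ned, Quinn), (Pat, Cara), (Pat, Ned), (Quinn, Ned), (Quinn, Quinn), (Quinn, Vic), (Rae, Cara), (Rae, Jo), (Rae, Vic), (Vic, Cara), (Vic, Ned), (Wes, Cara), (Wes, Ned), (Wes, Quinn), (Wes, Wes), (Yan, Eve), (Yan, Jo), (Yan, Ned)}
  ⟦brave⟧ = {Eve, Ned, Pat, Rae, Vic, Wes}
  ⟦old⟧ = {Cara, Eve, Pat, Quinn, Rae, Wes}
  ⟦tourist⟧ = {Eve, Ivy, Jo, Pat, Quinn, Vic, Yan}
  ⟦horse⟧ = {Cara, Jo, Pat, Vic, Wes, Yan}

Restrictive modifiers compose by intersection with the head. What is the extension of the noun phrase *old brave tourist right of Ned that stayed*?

{Eve}

⟦right of Ned⟧ = {x : ⟨x, Ned⟩ ∈ ⟦right of⟧} = {Cara, Eve, Ned, Pat, Quinn, Vic, Wes, Yan}
⟦that stayed⟧ = ⟦stayed⟧ = {Cara, Eve, Ivy, Jo, Ned, Quinn, Rae, Wes}
⟦tourist⟧ = {Eve, Ivy, Jo, Pat, Quinn, Vic, Yan}
… ∩ ⟦right of Ned⟧ = {Eve, Ivy, Jo, Pat, Quinn, Vic, Yan} ∩ {Cara, Eve, Ned, Pat, Quinn, Vic, Wes, Yan} = {Eve, Pat, Quinn, Vic, Yan}
… ∩ ⟦that stayed⟧ = {Eve, Pat, Quinn, Vic, Yan} ∩ {Cara, Eve, Ivy, Jo, Ned, Quinn, Rae, Wes} = {Eve, Quinn}
… ∩ ⟦old⟧ = {Eve, Quinn} ∩ {Cara, Eve, Pat, Quinn, Rae, Wes} = {Eve, Quinn}
… ∩ ⟦brave⟧ = {Eve, Quinn} ∩ {Eve, Ned, Pat, Rae, Vic, Wes} = {Eve}
So ⟦old brave tourist right of Ned that stayed⟧ = {Eve}.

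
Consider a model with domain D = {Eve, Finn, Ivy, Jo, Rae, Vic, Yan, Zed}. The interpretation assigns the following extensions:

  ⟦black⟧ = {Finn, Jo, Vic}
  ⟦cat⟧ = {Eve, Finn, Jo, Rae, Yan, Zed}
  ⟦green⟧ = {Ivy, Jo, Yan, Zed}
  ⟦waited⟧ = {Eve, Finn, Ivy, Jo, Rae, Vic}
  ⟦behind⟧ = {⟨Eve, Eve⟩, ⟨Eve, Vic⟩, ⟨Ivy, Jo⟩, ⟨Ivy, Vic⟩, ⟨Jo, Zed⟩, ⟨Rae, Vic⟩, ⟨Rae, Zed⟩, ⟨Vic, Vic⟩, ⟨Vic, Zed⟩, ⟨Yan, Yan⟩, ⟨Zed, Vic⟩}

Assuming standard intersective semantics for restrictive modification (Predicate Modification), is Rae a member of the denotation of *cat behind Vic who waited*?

⟦behind Vic⟧ = {x : ⟨x, Vic⟩ ∈ ⟦behind⟧} = {Eve, Ivy, Rae, Vic, Zed}
⟦who waited⟧ = ⟦waited⟧ = {Eve, Finn, Ivy, Jo, Rae, Vic}
⟦cat⟧ = {Eve, Finn, Jo, Rae, Yan, Zed}
… ∩ ⟦behind Vic⟧ = {Eve, Finn, Jo, Rae, Yan, Zed} ∩ {Eve, Ivy, Rae, Vic, Zed} = {Eve, Rae, Zed}
… ∩ ⟦who waited⟧ = {Eve, Rae, Zed} ∩ {Eve, Finn, Ivy, Jo, Rae, Vic} = {Eve, Rae}
⟦cat behind Vic who waited⟧ = {Eve, Rae}; Rae ∈ this set.

yes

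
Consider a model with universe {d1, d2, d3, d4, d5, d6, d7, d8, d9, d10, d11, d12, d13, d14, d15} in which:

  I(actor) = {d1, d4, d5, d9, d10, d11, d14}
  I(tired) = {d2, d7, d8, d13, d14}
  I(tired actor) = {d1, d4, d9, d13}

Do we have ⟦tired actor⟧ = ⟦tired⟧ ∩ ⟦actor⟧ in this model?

⟦tired⟧ ∩ ⟦actor⟧ = {d2, d7, d8, d13, d14} ∩ {d1, d4, d5, d9, d10, d11, d14} = {d14}
Observed ⟦tired actor⟧ = {d1, d4, d9, d13}.
These differ, so the modifier is not intersective in this model.

no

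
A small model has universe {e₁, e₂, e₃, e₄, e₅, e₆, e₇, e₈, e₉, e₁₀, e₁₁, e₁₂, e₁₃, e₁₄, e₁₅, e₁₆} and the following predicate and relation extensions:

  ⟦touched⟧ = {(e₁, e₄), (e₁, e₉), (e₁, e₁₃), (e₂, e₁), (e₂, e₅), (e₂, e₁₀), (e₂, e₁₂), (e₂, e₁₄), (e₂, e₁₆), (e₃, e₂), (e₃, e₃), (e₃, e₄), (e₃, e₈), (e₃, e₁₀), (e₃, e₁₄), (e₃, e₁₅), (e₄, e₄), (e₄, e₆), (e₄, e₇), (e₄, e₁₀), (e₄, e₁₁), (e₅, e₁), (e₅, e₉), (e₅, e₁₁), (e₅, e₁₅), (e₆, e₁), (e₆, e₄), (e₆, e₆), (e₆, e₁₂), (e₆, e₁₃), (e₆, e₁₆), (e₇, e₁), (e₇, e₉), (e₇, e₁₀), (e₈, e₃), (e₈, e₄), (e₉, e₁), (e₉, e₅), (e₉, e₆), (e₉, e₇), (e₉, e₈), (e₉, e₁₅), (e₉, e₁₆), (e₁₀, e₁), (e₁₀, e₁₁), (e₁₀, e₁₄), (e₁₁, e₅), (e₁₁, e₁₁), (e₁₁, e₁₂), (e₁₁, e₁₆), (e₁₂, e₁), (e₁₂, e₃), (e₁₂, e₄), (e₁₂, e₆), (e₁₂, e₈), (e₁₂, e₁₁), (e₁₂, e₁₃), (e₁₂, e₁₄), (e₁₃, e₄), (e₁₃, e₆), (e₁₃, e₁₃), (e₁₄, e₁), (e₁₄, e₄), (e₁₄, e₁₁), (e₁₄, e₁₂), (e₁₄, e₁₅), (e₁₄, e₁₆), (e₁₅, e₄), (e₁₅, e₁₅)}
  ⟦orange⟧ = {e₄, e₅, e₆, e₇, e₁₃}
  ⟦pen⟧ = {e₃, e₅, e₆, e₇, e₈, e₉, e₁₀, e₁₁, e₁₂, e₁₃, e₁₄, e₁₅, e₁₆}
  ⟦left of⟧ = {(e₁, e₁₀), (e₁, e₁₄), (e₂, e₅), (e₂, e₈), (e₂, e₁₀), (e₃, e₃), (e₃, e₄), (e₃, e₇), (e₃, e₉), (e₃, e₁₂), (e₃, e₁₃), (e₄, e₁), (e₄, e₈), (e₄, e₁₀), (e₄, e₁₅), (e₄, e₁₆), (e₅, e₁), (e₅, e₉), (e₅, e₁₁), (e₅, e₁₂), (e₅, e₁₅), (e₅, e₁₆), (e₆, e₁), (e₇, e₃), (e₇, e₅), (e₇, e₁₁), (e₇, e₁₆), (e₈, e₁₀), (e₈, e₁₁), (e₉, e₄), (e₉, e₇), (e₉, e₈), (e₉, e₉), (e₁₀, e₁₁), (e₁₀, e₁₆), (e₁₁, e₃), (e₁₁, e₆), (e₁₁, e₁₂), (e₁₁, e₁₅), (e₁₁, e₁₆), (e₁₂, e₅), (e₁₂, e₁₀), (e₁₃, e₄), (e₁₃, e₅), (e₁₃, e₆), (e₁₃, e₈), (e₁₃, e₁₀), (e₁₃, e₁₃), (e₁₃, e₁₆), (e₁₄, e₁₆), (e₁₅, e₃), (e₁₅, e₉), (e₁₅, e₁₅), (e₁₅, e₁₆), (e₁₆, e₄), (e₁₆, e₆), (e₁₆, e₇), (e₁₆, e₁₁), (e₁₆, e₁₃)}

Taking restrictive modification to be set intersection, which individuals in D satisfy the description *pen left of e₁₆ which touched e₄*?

⟦left of e₁₆⟧ = {x : ⟨x, e₁₆⟩ ∈ ⟦left of⟧} = {e₄, e₅, e₇, e₁₀, e₁₁, e₁₃, e₁₄, e₁₅}
⟦which touched e₄⟧ = {x : ⟨x, e₄⟩ ∈ ⟦touched⟧} = {e₁, e₃, e₄, e₆, e₈, e₁₂, e₁₃, e₁₄, e₁₅}
⟦pen⟧ = {e₃, e₅, e₆, e₇, e₈, e₉, e₁₀, e₁₁, e₁₂, e₁₃, e₁₄, e₁₅, e₁₆}
… ∩ ⟦left of e₁₆⟧ = {e₃, e₅, e₆, e₇, e₈, e₉, e₁₀, e₁₁, e₁₂, e₁₃, e₁₄, e₁₅, e₁₆} ∩ {e₄, e₅, e₇, e₁₀, e₁₁, e₁₃, e₁₄, e₁₅} = {e₅, e₇, e₁₀, e₁₁, e₁₃, e₁₄, e₁₅}
… ∩ ⟦which touched e₄⟧ = {e₅, e₇, e₁₀, e₁₁, e₁₃, e₁₄, e₁₅} ∩ {e₁, e₃, e₄, e₆, e₈, e₁₂, e₁₃, e₁₄, e₁₅} = {e₁₃, e₁₄, e₁₅}
So ⟦pen left of e₁₆ which touched e₄⟧ = {e₁₃, e₁₄, e₁₅}.

{e₁₃, e₁₄, e₁₅}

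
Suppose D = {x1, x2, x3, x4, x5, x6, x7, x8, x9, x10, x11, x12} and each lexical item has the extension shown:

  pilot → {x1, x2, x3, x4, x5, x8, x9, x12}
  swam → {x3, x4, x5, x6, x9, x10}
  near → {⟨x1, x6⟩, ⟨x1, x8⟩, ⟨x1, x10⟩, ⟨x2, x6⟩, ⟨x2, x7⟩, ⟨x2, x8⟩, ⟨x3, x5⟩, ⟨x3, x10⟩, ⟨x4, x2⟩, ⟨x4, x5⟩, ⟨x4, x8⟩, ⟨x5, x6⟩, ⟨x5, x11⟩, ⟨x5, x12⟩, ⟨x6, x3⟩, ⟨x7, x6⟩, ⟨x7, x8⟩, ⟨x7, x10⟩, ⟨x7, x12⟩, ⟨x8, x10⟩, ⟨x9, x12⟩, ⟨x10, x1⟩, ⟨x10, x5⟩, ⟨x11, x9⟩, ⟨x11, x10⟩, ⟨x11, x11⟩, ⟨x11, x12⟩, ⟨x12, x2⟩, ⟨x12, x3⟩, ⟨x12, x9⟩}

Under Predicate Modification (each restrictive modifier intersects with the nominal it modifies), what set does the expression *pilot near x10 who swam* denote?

{x3}

⟦near x10⟧ = {x : ⟨x, x10⟩ ∈ ⟦near⟧} = {x1, x3, x7, x8, x11}
⟦who swam⟧ = ⟦swam⟧ = {x3, x4, x5, x6, x9, x10}
⟦pilot⟧ = {x1, x2, x3, x4, x5, x8, x9, x12}
… ∩ ⟦near x10⟧ = {x1, x2, x3, x4, x5, x8, x9, x12} ∩ {x1, x3, x7, x8, x11} = {x1, x3, x8}
… ∩ ⟦who swam⟧ = {x1, x3, x8} ∩ {x3, x4, x5, x6, x9, x10} = {x3}
So ⟦pilot near x10 who swam⟧ = {x3}.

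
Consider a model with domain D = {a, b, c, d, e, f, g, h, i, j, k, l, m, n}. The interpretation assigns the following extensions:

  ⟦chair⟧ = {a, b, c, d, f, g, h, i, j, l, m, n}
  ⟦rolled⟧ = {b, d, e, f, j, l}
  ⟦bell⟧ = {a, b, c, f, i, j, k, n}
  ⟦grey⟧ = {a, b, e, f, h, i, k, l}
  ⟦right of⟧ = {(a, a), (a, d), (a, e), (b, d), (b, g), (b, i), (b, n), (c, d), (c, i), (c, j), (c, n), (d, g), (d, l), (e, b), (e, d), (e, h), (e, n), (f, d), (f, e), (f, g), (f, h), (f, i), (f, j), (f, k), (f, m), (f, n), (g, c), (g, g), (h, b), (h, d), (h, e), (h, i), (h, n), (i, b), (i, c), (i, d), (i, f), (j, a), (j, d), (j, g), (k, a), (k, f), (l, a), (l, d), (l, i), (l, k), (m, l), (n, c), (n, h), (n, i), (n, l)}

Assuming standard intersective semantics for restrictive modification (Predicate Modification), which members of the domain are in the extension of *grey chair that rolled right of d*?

⟦that rolled⟧ = ⟦rolled⟧ = {b, d, e, f, j, l}
⟦right of d⟧ = {x : ⟨x, d⟩ ∈ ⟦right of⟧} = {a, b, c, e, f, h, i, j, l}
⟦chair⟧ = {a, b, c, d, f, g, h, i, j, l, m, n}
… ∩ ⟦that rolled⟧ = {a, b, c, d, f, g, h, i, j, l, m, n} ∩ {b, d, e, f, j, l} = {b, d, f, j, l}
… ∩ ⟦right of d⟧ = {b, d, f, j, l} ∩ {a, b, c, e, f, h, i, j, l} = {b, f, j, l}
… ∩ ⟦grey⟧ = {b, f, j, l} ∩ {a, b, e, f, h, i, k, l} = {b, f, l}
So ⟦grey chair that rolled right of d⟧ = {b, f, l}.

{b, f, l}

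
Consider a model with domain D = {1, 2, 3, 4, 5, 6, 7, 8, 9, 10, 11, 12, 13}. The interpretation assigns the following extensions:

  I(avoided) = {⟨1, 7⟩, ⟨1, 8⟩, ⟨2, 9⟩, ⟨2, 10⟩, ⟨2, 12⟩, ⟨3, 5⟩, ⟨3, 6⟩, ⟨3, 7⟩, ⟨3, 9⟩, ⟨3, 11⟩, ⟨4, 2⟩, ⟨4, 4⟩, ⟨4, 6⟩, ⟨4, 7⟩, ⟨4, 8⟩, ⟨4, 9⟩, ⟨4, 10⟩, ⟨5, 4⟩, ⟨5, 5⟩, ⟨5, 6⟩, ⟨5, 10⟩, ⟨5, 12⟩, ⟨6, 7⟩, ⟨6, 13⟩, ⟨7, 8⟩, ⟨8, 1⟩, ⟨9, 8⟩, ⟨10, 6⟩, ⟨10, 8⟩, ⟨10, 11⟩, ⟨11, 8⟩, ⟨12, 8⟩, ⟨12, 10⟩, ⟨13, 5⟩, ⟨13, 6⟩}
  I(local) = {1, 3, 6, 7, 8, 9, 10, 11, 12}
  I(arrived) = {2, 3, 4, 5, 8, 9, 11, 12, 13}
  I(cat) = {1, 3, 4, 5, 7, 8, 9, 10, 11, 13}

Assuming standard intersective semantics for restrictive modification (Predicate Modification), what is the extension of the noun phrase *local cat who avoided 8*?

⟦who avoided 8⟧ = {x : ⟨x, 8⟩ ∈ ⟦avoided⟧} = {1, 4, 7, 9, 10, 11, 12}
⟦cat⟧ = {1, 3, 4, 5, 7, 8, 9, 10, 11, 13}
… ∩ ⟦who avoided 8⟧ = {1, 3, 4, 5, 7, 8, 9, 10, 11, 13} ∩ {1, 4, 7, 9, 10, 11, 12} = {1, 4, 7, 9, 10, 11}
… ∩ ⟦local⟧ = {1, 4, 7, 9, 10, 11} ∩ {1, 3, 6, 7, 8, 9, 10, 11, 12} = {1, 7, 9, 10, 11}
So ⟦local cat who avoided 8⟧ = {1, 7, 9, 10, 11}.

{1, 7, 9, 10, 11}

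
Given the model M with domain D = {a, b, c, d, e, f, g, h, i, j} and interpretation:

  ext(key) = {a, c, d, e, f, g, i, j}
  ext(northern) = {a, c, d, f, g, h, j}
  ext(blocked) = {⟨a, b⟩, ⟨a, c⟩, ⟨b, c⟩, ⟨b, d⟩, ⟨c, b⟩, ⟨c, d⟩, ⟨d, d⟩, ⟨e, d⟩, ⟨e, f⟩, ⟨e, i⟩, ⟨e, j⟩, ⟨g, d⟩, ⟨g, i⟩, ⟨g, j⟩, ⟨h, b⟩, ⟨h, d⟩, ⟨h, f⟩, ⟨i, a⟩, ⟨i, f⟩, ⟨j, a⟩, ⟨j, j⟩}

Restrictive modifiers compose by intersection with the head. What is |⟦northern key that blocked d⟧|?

3

⟦that blocked d⟧ = {x : ⟨x, d⟩ ∈ ⟦blocked⟧} = {b, c, d, e, g, h}
⟦key⟧ = {a, c, d, e, f, g, i, j}
… ∩ ⟦that blocked d⟧ = {a, c, d, e, f, g, i, j} ∩ {b, c, d, e, g, h} = {c, d, e, g}
… ∩ ⟦northern⟧ = {c, d, e, g} ∩ {a, c, d, f, g, h, j} = {c, d, g}
⟦northern key that blocked d⟧ = {c, d, g}, so the cardinality is 3.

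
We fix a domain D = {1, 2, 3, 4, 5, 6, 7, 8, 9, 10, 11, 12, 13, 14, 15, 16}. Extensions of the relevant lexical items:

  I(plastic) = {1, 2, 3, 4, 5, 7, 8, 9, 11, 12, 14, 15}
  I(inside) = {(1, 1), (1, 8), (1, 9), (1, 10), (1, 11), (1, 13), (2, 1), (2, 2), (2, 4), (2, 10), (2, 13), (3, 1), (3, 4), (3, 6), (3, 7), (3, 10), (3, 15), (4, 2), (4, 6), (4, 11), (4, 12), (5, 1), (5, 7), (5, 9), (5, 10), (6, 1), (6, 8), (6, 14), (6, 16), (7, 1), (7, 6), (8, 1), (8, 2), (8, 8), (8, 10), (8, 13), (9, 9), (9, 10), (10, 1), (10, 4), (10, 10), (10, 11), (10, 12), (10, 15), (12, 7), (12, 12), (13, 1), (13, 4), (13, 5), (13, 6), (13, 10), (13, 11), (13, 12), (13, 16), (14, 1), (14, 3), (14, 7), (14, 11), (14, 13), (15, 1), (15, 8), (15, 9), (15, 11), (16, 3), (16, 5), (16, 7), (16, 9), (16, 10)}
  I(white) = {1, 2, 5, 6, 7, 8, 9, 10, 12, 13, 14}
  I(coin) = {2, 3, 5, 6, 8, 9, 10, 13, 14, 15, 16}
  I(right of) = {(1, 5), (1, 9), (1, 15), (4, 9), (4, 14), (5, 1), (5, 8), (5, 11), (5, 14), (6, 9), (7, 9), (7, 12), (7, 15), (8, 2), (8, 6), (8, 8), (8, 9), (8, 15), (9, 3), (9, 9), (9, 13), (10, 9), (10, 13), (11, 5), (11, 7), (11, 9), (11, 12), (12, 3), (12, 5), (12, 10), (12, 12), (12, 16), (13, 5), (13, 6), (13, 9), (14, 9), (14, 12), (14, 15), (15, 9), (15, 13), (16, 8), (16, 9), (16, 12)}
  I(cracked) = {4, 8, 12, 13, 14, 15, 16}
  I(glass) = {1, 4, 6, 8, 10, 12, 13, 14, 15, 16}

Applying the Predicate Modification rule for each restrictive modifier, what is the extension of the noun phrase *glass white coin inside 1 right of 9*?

{6, 8, 10, 13, 14}

⟦inside 1⟧ = {x : ⟨x, 1⟩ ∈ ⟦inside⟧} = {1, 2, 3, 5, 6, 7, 8, 10, 13, 14, 15}
⟦right of 9⟧ = {x : ⟨x, 9⟩ ∈ ⟦right of⟧} = {1, 4, 6, 7, 8, 9, 10, 11, 13, 14, 15, 16}
⟦coin⟧ = {2, 3, 5, 6, 8, 9, 10, 13, 14, 15, 16}
… ∩ ⟦inside 1⟧ = {2, 3, 5, 6, 8, 9, 10, 13, 14, 15, 16} ∩ {1, 2, 3, 5, 6, 7, 8, 10, 13, 14, 15} = {2, 3, 5, 6, 8, 10, 13, 14, 15}
… ∩ ⟦right of 9⟧ = {2, 3, 5, 6, 8, 10, 13, 14, 15} ∩ {1, 4, 6, 7, 8, 9, 10, 11, 13, 14, 15, 16} = {6, 8, 10, 13, 14, 15}
… ∩ ⟦glass⟧ = {6, 8, 10, 13, 14, 15} ∩ {1, 4, 6, 8, 10, 12, 13, 14, 15, 16} = {6, 8, 10, 13, 14, 15}
… ∩ ⟦white⟧ = {6, 8, 10, 13, 14, 15} ∩ {1, 2, 5, 6, 7, 8, 9, 10, 12, 13, 14} = {6, 8, 10, 13, 14}
So ⟦glass white coin inside 1 right of 9⟧ = {6, 8, 10, 13, 14}.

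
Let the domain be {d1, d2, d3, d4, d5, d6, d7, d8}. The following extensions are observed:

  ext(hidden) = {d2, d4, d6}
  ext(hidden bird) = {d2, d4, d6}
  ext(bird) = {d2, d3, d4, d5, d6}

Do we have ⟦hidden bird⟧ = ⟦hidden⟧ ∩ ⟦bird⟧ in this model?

yes

⟦hidden⟧ ∩ ⟦bird⟧ = {d2, d4, d6} ∩ {d2, d3, d4, d5, d6} = {d2, d4, d6}
Observed ⟦hidden bird⟧ = {d2, d4, d6}.
These coincide, so the modifier is intersective here.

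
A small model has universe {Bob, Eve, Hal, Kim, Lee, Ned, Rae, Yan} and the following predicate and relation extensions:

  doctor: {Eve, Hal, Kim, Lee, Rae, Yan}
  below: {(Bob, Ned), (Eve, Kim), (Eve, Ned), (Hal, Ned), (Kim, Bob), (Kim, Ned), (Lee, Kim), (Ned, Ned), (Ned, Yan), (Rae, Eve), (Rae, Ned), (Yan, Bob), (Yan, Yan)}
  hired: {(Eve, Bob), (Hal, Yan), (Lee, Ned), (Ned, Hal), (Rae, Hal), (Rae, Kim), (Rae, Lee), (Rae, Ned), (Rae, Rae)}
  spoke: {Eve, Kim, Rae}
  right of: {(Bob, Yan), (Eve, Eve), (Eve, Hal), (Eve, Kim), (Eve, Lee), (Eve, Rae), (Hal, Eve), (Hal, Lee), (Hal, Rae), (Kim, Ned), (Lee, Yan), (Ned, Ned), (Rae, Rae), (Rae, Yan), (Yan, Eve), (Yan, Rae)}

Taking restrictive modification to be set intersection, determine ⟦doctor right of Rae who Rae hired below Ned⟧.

⟦right of Rae⟧ = {x : ⟨x, Rae⟩ ∈ ⟦right of⟧} = {Eve, Hal, Rae, Yan}
⟦who Rae hired⟧ = {x : ⟨Rae, x⟩ ∈ ⟦hired⟧} = {Hal, Kim, Lee, Ned, Rae}
⟦below Ned⟧ = {x : ⟨x, Ned⟩ ∈ ⟦below⟧} = {Bob, Eve, Hal, Kim, Ned, Rae}
⟦doctor⟧ = {Eve, Hal, Kim, Lee, Rae, Yan}
… ∩ ⟦right of Rae⟧ = {Eve, Hal, Kim, Lee, Rae, Yan} ∩ {Eve, Hal, Rae, Yan} = {Eve, Hal, Rae, Yan}
… ∩ ⟦who Rae hired⟧ = {Eve, Hal, Rae, Yan} ∩ {Hal, Kim, Lee, Ned, Rae} = {Hal, Rae}
… ∩ ⟦below Ned⟧ = {Hal, Rae} ∩ {Bob, Eve, Hal, Kim, Ned, Rae} = {Hal, Rae}
So ⟦doctor right of Rae who Rae hired below Ned⟧ = {Hal, Rae}.

{Hal, Rae}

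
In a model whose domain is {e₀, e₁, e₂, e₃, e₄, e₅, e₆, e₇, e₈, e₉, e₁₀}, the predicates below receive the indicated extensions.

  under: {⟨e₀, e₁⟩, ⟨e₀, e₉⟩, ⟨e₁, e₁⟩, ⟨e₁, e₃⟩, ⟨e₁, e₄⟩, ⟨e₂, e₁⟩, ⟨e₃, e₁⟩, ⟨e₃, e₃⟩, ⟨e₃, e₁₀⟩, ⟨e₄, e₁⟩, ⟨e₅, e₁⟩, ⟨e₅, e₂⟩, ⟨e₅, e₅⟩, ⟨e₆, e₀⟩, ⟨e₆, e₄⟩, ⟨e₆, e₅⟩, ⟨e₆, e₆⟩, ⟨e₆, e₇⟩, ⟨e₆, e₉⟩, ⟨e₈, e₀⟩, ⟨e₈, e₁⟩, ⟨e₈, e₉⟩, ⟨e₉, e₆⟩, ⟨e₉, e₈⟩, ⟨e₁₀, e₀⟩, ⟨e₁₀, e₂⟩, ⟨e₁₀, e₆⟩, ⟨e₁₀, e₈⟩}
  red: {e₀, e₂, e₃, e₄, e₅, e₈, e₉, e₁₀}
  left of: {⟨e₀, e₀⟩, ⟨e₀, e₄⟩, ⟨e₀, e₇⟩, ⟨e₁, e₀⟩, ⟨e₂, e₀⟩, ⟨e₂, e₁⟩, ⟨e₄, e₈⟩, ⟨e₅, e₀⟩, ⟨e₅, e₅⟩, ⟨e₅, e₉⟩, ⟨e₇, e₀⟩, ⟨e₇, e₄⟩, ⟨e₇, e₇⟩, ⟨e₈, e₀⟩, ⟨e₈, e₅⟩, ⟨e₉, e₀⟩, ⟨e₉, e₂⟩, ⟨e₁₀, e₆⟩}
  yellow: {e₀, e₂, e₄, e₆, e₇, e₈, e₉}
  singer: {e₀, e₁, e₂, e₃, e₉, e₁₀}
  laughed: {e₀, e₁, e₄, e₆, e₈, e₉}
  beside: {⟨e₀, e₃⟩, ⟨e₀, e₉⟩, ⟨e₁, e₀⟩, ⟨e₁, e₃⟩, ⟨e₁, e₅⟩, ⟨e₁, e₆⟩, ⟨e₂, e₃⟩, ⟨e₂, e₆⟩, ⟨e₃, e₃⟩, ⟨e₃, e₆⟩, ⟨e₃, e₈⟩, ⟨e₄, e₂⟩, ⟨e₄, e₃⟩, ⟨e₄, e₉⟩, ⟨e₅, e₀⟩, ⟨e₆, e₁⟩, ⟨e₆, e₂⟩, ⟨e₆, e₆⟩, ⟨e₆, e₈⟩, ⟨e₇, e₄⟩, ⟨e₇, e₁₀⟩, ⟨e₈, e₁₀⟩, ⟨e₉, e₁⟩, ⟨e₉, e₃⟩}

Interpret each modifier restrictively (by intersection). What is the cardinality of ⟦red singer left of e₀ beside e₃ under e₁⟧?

⟦left of e₀⟧ = {x : ⟨x, e₀⟩ ∈ ⟦left of⟧} = {e₀, e₁, e₂, e₅, e₇, e₈, e₉}
⟦beside e₃⟧ = {x : ⟨x, e₃⟩ ∈ ⟦beside⟧} = {e₀, e₁, e₂, e₃, e₄, e₉}
⟦under e₁⟧ = {x : ⟨x, e₁⟩ ∈ ⟦under⟧} = {e₀, e₁, e₂, e₃, e₄, e₅, e₈}
⟦singer⟧ = {e₀, e₁, e₂, e₃, e₉, e₁₀}
… ∩ ⟦left of e₀⟧ = {e₀, e₁, e₂, e₃, e₉, e₁₀} ∩ {e₀, e₁, e₂, e₅, e₇, e₈, e₉} = {e₀, e₁, e₂, e₉}
… ∩ ⟦beside e₃⟧ = {e₀, e₁, e₂, e₉} ∩ {e₀, e₁, e₂, e₃, e₄, e₉} = {e₀, e₁, e₂, e₉}
… ∩ ⟦under e₁⟧ = {e₀, e₁, e₂, e₉} ∩ {e₀, e₁, e₂, e₃, e₄, e₅, e₈} = {e₀, e₁, e₂}
… ∩ ⟦red⟧ = {e₀, e₁, e₂} ∩ {e₀, e₂, e₃, e₄, e₅, e₈, e₉, e₁₀} = {e₀, e₂}
⟦red singer left of e₀ beside e₃ under e₁⟧ = {e₀, e₂}, so the cardinality is 2.

2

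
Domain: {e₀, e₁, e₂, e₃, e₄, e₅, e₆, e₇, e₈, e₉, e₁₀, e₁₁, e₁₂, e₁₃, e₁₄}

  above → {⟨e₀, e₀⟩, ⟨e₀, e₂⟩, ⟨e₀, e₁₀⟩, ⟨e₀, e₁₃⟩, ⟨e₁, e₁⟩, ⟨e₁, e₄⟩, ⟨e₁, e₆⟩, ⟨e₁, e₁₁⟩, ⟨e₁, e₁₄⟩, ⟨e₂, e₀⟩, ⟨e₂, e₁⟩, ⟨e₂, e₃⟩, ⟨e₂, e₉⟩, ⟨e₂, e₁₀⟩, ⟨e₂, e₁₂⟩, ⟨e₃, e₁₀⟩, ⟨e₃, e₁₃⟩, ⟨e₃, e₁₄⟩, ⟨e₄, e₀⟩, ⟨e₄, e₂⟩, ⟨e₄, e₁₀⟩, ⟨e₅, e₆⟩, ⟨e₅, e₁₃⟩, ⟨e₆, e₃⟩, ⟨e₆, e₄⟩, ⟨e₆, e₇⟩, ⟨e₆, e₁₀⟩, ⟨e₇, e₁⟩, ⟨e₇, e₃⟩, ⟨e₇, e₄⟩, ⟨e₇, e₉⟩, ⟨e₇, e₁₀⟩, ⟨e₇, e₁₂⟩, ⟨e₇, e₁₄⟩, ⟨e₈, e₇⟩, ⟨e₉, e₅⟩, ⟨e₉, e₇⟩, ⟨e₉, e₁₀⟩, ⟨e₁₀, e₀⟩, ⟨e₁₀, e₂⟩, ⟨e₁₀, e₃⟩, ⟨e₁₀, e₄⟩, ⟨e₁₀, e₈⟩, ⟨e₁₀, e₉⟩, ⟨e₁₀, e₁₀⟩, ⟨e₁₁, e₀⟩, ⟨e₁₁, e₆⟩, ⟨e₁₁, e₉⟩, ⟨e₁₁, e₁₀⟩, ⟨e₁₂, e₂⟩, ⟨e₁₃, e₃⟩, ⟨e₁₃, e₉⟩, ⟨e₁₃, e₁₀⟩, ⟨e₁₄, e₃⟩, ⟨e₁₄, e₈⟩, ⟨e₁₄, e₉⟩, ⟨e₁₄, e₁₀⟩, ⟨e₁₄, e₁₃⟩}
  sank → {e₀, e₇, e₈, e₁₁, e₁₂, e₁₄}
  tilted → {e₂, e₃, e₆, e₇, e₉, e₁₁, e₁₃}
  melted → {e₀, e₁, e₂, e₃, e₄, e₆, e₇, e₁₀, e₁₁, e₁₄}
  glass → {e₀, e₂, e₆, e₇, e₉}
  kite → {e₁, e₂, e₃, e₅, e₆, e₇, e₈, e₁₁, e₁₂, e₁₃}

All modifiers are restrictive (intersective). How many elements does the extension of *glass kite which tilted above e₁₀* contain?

⟦which tilted⟧ = ⟦tilted⟧ = {e₂, e₃, e₆, e₇, e₉, e₁₁, e₁₃}
⟦above e₁₀⟧ = {x : ⟨x, e₁₀⟩ ∈ ⟦above⟧} = {e₀, e₂, e₃, e₄, e₆, e₇, e₉, e₁₀, e₁₁, e₁₃, e₁₄}
⟦kite⟧ = {e₁, e₂, e₃, e₅, e₆, e₇, e₈, e₁₁, e₁₂, e₁₃}
… ∩ ⟦which tilted⟧ = {e₁, e₂, e₃, e₅, e₆, e₇, e₈, e₁₁, e₁₂, e₁₃} ∩ {e₂, e₃, e₆, e₇, e₉, e₁₁, e₁₃} = {e₂, e₃, e₆, e₇, e₁₁, e₁₃}
… ∩ ⟦above e₁₀⟧ = {e₂, e₃, e₆, e₇, e₁₁, e₁₃} ∩ {e₀, e₂, e₃, e₄, e₆, e₇, e₉, e₁₀, e₁₁, e₁₃, e₁₄} = {e₂, e₃, e₆, e₇, e₁₁, e₁₃}
… ∩ ⟦glass⟧ = {e₂, e₃, e₆, e₇, e₁₁, e₁₃} ∩ {e₀, e₂, e₆, e₇, e₉} = {e₂, e₆, e₇}
⟦glass kite which tilted above e₁₀⟧ = {e₂, e₆, e₇}, so the cardinality is 3.

3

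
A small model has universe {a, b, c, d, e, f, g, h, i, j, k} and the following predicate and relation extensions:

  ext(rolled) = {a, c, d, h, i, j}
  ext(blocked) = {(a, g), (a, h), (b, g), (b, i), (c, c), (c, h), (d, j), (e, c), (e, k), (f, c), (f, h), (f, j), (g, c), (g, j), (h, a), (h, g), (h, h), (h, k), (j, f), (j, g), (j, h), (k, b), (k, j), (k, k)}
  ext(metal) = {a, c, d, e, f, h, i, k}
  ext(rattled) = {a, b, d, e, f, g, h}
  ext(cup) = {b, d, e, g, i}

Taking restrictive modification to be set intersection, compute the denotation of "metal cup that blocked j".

⟦that blocked j⟧ = {x : ⟨x, j⟩ ∈ ⟦blocked⟧} = {d, f, g, k}
⟦cup⟧ = {b, d, e, g, i}
… ∩ ⟦that blocked j⟧ = {b, d, e, g, i} ∩ {d, f, g, k} = {d, g}
… ∩ ⟦metal⟧ = {d, g} ∩ {a, c, d, e, f, h, i, k} = {d}
So ⟦metal cup that blocked j⟧ = {d}.

{d}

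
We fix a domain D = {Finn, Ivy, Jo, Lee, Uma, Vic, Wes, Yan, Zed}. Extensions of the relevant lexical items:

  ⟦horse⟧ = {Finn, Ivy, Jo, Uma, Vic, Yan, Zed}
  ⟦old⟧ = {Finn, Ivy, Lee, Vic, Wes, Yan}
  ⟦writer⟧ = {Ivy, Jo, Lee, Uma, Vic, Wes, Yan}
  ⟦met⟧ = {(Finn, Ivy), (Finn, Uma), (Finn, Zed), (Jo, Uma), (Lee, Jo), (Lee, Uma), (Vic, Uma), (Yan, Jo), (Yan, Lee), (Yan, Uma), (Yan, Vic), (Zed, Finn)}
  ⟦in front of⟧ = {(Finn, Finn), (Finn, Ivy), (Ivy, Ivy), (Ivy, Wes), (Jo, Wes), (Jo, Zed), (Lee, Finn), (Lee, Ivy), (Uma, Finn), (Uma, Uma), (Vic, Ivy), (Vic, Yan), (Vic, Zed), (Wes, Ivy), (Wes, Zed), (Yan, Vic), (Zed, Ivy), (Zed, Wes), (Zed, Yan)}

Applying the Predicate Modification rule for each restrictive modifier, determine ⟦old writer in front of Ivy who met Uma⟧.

{Lee, Vic}

⟦in front of Ivy⟧ = {x : ⟨x, Ivy⟩ ∈ ⟦in front of⟧} = {Finn, Ivy, Lee, Vic, Wes, Zed}
⟦who met Uma⟧ = {x : ⟨x, Uma⟩ ∈ ⟦met⟧} = {Finn, Jo, Lee, Vic, Yan}
⟦writer⟧ = {Ivy, Jo, Lee, Uma, Vic, Wes, Yan}
… ∩ ⟦in front of Ivy⟧ = {Ivy, Jo, Lee, Uma, Vic, Wes, Yan} ∩ {Finn, Ivy, Lee, Vic, Wes, Zed} = {Ivy, Lee, Vic, Wes}
… ∩ ⟦who met Uma⟧ = {Ivy, Lee, Vic, Wes} ∩ {Finn, Jo, Lee, Vic, Yan} = {Lee, Vic}
… ∩ ⟦old⟧ = {Lee, Vic} ∩ {Finn, Ivy, Lee, Vic, Wes, Yan} = {Lee, Vic}
So ⟦old writer in front of Ivy who met Uma⟧ = {Lee, Vic}.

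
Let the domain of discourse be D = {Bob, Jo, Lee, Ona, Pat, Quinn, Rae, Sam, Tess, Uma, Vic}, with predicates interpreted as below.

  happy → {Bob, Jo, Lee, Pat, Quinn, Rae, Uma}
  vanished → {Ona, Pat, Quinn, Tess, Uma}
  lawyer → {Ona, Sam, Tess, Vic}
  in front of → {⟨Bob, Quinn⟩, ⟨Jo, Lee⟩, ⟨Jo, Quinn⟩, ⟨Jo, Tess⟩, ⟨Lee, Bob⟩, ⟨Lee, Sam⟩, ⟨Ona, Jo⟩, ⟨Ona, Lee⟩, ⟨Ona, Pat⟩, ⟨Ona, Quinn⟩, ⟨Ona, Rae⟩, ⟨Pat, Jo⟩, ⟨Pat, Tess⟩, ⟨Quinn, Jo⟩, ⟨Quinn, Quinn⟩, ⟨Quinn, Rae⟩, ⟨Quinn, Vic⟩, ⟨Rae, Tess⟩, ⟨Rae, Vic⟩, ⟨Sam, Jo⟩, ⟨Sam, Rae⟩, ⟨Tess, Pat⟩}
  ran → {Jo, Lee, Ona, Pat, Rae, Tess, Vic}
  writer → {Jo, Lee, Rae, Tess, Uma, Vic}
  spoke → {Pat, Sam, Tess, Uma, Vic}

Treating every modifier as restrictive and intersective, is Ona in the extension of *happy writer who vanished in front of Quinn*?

⟦who vanished⟧ = ⟦vanished⟧ = {Ona, Pat, Quinn, Tess, Uma}
⟦in front of Quinn⟧ = {x : ⟨x, Quinn⟩ ∈ ⟦in front of⟧} = {Bob, Jo, Ona, Quinn}
⟦writer⟧ = {Jo, Lee, Rae, Tess, Uma, Vic}
… ∩ ⟦who vanished⟧ = {Jo, Lee, Rae, Tess, Uma, Vic} ∩ {Ona, Pat, Quinn, Tess, Uma} = {Tess, Uma}
… ∩ ⟦in front of Quinn⟧ = {Tess, Uma} ∩ {Bob, Jo, Ona, Quinn} = ∅
… ∩ ⟦happy⟧ = ∅ ∩ {Bob, Jo, Lee, Pat, Quinn, Rae, Uma} = ∅
⟦happy writer who vanished in front of Quinn⟧ = ∅; Ona ∉ this set.

no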